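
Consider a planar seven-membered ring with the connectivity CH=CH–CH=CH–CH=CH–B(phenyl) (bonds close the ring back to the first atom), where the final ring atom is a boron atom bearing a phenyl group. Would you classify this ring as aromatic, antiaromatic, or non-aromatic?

Aromatic

The p orbitals form a continuous loop: the double-bond atoms are sp², each contributing one p electron; the boron has an empty p orbital. The ring is fully conjugated.
Adding the contributions, 3 × 2 = 6 from the double-bond units + 0 from the B(phenyl) atom = 6.
6 = 4(1) + 2, which satisfies Hückel's 4n+2 rule.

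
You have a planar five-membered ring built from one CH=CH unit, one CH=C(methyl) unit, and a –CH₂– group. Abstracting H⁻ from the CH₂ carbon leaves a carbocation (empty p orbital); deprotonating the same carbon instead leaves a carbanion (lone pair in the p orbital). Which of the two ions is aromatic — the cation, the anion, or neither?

The anion

In both ions every ring atom is sp² and contributes a p orbital, so both rings are fully conjugated.
Cation: 2 × 2 + 0 = 4 π electrons → 4(1), antiaromatic.
Anion: 2 × 2 + 2 = 6 π electrons → 4(1)+2, aromatic.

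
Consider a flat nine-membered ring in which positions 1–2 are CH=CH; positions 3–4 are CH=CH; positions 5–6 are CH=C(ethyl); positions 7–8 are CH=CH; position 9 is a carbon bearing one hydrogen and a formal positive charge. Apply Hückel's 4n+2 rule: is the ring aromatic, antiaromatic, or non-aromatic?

Antiaromatic

The p orbitals form a continuous loop: the double-bond atoms are sp², each contributing one p electron; the carbocation has an empty p orbital. The ring is fully conjugated.
Tallying contributions gives 4 × 2 = 8 from the double-bond units + 0 from the CH(+) atom = 8.
8 is a 4n count (n = 2), so the planar conjugated ring is antiaromatic.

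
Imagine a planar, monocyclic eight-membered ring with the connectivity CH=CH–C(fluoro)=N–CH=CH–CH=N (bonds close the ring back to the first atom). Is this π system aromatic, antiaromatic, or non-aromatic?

Every ring atom contributes a p orbital perpendicular to the ring (the double-bond atoms are sp², each contributing one p electron; each sp² =N– keeps its lone pair in-plane and puts one electron into the π system), so the π system is cyclic and fully conjugated.
Adding the contributions, 4 × 2 = 8 from the 4 double-bond units.
With 8 = 4·2 π electrons, Hückel's rule classifies the planar ring as antiaromatic.

Antiaromatic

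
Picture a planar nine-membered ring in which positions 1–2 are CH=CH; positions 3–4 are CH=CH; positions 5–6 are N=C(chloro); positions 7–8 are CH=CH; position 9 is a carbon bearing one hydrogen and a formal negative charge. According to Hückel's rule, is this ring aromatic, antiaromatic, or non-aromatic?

All ring atoms are sp² and supply a p orbital to the ring (every atom in a ring double bond is sp² and brings one electron to the p orbital; each =N– nitrogen is pyridine-type (lone pair in the sp² plane, one electron in the p orbital); the carbanion's lone pair occupies the p orbital); the conjugation is uninterrupted.
Tallying contributions gives 4 × 2 = 8 from the double-bond units + 2 from the CH(-) atom = 10.
That gives a 4n+2 count (10, n = 2).

Aromatic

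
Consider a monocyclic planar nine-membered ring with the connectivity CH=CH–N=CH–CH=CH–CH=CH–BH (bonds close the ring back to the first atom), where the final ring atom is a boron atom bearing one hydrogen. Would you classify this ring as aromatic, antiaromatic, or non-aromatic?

Every ring atom contributes a p orbital perpendicular to the ring (each doubly-bonded ring atom is sp² with one p-orbital electron; each sp² =N– keeps its lone pair in-plane and puts one electron into the π system; the boron has an empty p orbital), so the π system is cyclic and fully conjugated.
Adding the contributions, 4 × 2 = 8 from the double-bond units + 0 from the BH atom = 8.
8 is a 4n count (n = 2), so the planar conjugated ring is antiaromatic.

Antiaromatic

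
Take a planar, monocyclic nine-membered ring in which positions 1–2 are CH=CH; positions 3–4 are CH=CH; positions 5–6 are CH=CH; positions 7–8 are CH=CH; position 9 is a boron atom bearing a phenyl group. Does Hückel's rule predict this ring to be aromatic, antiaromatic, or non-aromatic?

Check conjugation: the double-bond atoms are sp², each contributing one p electron; the boron has an empty p orbital — every position has a p orbital, so the cyclic π system is continuous.
Counting π electrons: 4 × 2 = 8 from the double-bond units + 0 from the B(phenyl) atom = 8.
8 is a 4n count (n = 2), so the planar conjugated ring is antiaromatic.

Antiaromatic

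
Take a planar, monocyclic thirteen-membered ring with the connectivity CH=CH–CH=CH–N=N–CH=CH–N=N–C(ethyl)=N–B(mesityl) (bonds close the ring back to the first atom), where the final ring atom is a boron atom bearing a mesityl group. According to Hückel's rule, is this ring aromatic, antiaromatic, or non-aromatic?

Antiaromatic

Every ring atom contributes a p orbital perpendicular to the ring (the double-bond atoms are sp², each contributing one p electron; the doubly-bonded nitrogens are pyridine-type — their lone pairs lie in the ring plane, leaving one electron in the p orbital; the boron has an empty p orbital), so the π system is cyclic and fully conjugated.
π-electron count: 6 × 2 = 12 from the double-bond units + 0 from the B(mesityl) atom = 12.
12 = 4(3); a planar, fully conjugated 4n system is antiaromatic.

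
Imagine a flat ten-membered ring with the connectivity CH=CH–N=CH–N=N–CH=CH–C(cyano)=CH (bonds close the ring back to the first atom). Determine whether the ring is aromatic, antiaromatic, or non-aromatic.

Aromatic

All ring atoms are sp² and supply a p orbital to the ring (the double-bond atoms are sp², each contributing one p electron; each =N– nitrogen is pyridine-type (lone pair in the sp² plane, one electron in the p orbital)); the conjugation is uninterrupted.
Counting π electrons: 5 × 2 = 10 from the 5 double-bond units.
10 = 4(2) + 2, which satisfies Hückel's 4n+2 rule.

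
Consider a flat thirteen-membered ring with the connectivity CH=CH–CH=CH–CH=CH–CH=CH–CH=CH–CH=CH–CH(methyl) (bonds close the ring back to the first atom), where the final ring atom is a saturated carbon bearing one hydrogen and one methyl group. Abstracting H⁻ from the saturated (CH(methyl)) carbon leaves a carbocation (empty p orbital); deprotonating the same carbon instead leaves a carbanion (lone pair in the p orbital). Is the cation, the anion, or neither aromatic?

The anion

In both ions every ring atom is sp² and contributes a p orbital, so both rings are fully conjugated.
Cation: 6 × 2 + 0 = 12 π electrons → 4(3), antiaromatic.
Anion: 6 × 2 + 2 = 14 π electrons → 4(3)+2, aromatic.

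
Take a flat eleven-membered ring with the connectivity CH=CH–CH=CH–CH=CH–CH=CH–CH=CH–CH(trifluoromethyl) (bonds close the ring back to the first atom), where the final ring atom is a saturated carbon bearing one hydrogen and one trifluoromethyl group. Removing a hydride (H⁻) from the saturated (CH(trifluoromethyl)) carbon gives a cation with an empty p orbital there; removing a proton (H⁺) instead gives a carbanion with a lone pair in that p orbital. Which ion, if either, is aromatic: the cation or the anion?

The cation

In either ion the ring is fully conjugated: every atom, including the new sp² carbon, supplies a p orbital.
Cation: 5 × 2 + 0 = 10 π electrons → 4(2)+2, aromatic.
Anion: 5 × 2 + 2 = 12 π electrons → 4(3), antiaromatic.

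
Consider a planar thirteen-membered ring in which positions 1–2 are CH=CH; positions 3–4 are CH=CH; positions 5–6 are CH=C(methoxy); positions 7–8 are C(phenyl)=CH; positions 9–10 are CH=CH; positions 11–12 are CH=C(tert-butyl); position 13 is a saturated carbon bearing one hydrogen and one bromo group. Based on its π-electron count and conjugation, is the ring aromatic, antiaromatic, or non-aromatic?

Non-aromatic

The CH(bromo) position has four σ bonds — that saturated carbon is sp³ and has no p orbital in the ring π system — so the cyclic conjugation is interrupted.
Hückel's rule only applies to fully conjugated rings, so this one is simply non-aromatic.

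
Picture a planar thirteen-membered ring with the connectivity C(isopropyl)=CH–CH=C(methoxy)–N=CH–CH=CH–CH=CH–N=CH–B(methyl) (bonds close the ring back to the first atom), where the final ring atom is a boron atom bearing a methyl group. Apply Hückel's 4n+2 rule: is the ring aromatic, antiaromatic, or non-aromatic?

Check conjugation: the double-bond atoms are sp², each contributing one p electron; the doubly-bonded nitrogens are pyridine-type — their lone pairs lie in the ring plane, leaving one electron in the p orbital; the boron has an empty p orbital — every position has a p orbital, so the cyclic π system is continuous.
π-electron count: 6 × 2 = 12 from the double-bond units + 0 from the B(methyl) atom = 12.
A 4n π count (12, n = 3) in a planar conjugated ring means antiaromatic.

Antiaromatic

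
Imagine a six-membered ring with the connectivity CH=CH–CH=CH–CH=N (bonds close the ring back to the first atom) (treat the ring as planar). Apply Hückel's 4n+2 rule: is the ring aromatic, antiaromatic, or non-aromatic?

Aromatic

Every ring atom contributes a p orbital perpendicular to the ring (every atom in a ring double bond is sp² and brings one electron to the p orbital; each sp² =N– keeps its lone pair in-plane and puts one electron into the π system), so the π system is cyclic and fully conjugated.
Tallying contributions gives 3 × 2 = 6 from the 3 double-bond units.
That gives a 4n+2 count (6, n = 1).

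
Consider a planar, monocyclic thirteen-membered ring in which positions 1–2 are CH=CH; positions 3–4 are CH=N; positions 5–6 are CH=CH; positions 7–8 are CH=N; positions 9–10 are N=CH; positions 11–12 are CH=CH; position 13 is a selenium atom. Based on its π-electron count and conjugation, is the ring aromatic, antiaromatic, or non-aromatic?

Aromatic

Check conjugation: each doubly-bonded ring atom is sp² with one p-orbital electron; the doubly-bonded nitrogens are pyridine-type — their lone pairs lie in the ring plane, leaving one electron in the p orbital; the selenium donates one lone pair from its p orbital — every position has a p orbital, so the cyclic π system is continuous.
π-electron count: 6 × 2 = 12 from the double-bond units + 2 from the Se atom = 14.
That gives a 4n+2 count (14, n = 3).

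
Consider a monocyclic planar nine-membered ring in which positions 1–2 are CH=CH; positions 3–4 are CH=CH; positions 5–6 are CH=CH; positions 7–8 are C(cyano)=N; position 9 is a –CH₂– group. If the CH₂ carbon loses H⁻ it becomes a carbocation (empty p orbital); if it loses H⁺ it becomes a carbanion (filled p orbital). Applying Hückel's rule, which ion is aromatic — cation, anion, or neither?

In both ions every ring atom is sp² and contributes a p orbital, so both rings are fully conjugated.
Cation: 4 × 2 + 0 = 8 π electrons → 4(2), antiaromatic.
Anion: 4 × 2 + 2 = 10 π electrons → 4(2)+2, aromatic.

The anion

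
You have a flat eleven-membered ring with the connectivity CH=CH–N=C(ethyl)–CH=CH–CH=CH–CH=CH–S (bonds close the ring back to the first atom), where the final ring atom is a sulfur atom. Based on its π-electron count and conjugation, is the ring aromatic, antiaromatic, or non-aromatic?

Check conjugation: every atom in a ring double bond is sp² and brings one electron to the p orbital; each =N– nitrogen is pyridine-type (lone pair in the sp² plane, one electron in the p orbital); the sulfur donates one lone pair from its p orbital — every position has a p orbital, so the cyclic π system is continuous.
π-electron count: 5 × 2 = 10 from the double-bond units + 2 from the S atom = 12.
A 4n π count (12, n = 3) in a planar conjugated ring means antiaromatic.

Antiaromatic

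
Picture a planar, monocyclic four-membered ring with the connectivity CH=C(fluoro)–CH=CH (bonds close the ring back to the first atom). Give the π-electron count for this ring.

All ring atoms are sp² and supply a p orbital to the ring (the double-bond atoms are sp², each contributing one p electron); the conjugation is uninterrupted.
π-electron count: 2 × 2 = 4 from the 2 double-bond units.

4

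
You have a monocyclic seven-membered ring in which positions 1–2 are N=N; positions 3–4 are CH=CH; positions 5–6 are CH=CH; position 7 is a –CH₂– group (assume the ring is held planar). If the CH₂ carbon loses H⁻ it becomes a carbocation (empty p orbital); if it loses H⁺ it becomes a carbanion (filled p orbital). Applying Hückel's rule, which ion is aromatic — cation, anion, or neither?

The cation

In both ions every ring atom is sp² and contributes a p orbital, so both rings are fully conjugated.
Cation: 3 × 2 + 0 = 6 π electrons → 4(1)+2, aromatic.
Anion: 3 × 2 + 2 = 8 π electrons → 4(2), antiaromatic.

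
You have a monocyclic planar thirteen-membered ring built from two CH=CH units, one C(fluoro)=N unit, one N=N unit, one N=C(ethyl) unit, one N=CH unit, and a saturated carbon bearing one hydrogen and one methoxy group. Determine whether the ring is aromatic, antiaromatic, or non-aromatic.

Because that saturated carbon is sp³ and has no p orbital in the ring π system at the CH(methoxy) position, the π system cannot extend all the way around the ring.
Without a continuous loop of overlapping p orbitals the Hückel electron count never comes into play.

Non-aromatic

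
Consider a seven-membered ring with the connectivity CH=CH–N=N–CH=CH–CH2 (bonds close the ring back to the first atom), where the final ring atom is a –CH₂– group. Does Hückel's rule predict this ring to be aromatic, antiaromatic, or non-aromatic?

Non-aromatic

The CH2 carbon is saturated: the tetrahedral CH₂ carbon is sp³ and has no p orbital in the ring π system. Conjugation is not continuous around the ring.
Hückel's rule only applies to fully conjugated rings, so this one is simply non-aromatic.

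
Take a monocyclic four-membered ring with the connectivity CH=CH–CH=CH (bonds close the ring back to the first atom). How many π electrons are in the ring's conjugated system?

Check conjugation: every atom in a ring double bond is sp² and brings one electron to the p orbital — every position has a p orbital, so the cyclic π system is continuous.
Counting π electrons: 2 × 2 = 4 from the 2 double-bond units.
This is cyclobutadiene.

4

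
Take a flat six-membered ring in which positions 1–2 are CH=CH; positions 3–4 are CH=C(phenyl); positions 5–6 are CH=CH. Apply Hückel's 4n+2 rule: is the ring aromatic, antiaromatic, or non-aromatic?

Aromatic

The p orbitals form a continuous loop: the double-bond atoms are sp², each contributing one p electron. The ring is fully conjugated.
Adding the contributions, 3 × 2 = 6 from the 3 double-bond units.
Since 6 = 4·1 + 2, the ring meets the 4n+2 criterion.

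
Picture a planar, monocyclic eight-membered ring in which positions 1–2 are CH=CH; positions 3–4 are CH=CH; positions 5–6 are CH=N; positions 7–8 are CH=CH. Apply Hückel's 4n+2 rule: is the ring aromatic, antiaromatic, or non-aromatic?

Antiaromatic

Check conjugation: every atom in a ring double bond is sp² and brings one electron to the p orbital; each sp² =N– keeps its lone pair in-plane and puts one electron into the π system — every position has a p orbital, so the cyclic π system is continuous.
Adding the contributions, 4 × 2 = 8 from the 4 double-bond units.
With 8 = 4·2 π electrons, Hückel's rule classifies the planar ring as antiaromatic.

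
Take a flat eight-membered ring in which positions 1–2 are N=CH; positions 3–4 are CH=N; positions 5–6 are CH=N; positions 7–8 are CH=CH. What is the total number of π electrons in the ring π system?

The p orbitals form a continuous loop: the double-bond atoms are sp², each contributing one p electron; each sp² =N– keeps its lone pair in-plane and puts one electron into the π system. The ring is fully conjugated.
π-electron count: 4 × 2 = 8 from the 4 double-bond units.

8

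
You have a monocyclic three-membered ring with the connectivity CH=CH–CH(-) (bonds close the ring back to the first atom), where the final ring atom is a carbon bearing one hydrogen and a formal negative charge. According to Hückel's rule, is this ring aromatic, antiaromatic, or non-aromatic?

Check conjugation: each doubly-bonded ring atom is sp² with one p-orbital electron; the carbanion's lone pair occupies the p orbital — every position has a p orbital, so the cyclic π system is continuous.
π-electron count: 1 × 2 = 2 from the double-bond unit + 2 from the CH(-) atom = 4.
A 4n π count (4, n = 1) in a planar conjugated ring means antiaromatic.
This is the cyclopropenyl anion.

Antiaromatic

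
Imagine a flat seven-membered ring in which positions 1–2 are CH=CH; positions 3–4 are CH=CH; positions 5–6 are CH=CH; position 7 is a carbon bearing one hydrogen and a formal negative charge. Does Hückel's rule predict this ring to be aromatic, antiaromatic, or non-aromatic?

All ring atoms are sp² and supply a p orbital to the ring (each doubly-bonded ring atom is sp² with one p-orbital electron; the carbanion's lone pair occupies the p orbital); the conjugation is uninterrupted.
π-electron count: 3 × 2 = 6 from the double-bond units + 2 from the CH(-) atom = 8.
With 8 = 4·2 π electrons, Hückel's rule classifies the planar ring as antiaromatic.

Antiaromatic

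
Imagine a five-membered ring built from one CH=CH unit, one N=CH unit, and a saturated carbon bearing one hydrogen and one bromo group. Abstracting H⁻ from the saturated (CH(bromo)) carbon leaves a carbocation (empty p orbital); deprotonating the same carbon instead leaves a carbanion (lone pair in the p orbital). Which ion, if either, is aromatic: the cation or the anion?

The anion

Once that carbon is sp², every ring atom has a p orbital and both ions are fully conjugated.
Cation: 2 × 2 + 0 = 4 π electrons → 4(1), antiaromatic.
Anion: 2 × 2 + 2 = 6 π electrons → 4(1)+2, aromatic.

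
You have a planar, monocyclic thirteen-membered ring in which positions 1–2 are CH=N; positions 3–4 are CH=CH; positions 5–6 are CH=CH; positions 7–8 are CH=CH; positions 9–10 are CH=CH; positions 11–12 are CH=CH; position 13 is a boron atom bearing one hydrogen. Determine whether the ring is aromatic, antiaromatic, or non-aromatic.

Antiaromatic

Check conjugation: each doubly-bonded ring atom is sp² with one p-orbital electron; the doubly-bonded nitrogens are pyridine-type — their lone pairs lie in the ring plane, leaving one electron in the p orbital; the boron has an empty p orbital — every position has a p orbital, so the cyclic π system is continuous.
Tallying contributions gives 6 × 2 = 12 from the double-bond units + 0 from the BH atom = 12.
With 12 = 4·3 π electrons, Hückel's rule classifies the planar ring as antiaromatic.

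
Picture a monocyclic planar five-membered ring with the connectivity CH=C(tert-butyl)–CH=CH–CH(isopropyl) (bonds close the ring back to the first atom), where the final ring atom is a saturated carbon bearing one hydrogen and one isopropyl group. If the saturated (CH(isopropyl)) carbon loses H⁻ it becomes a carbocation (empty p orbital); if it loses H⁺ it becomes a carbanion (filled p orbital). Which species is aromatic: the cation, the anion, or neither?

In either ion the ring is fully conjugated: every atom, including the new sp² carbon, supplies a p orbital.
Cation: 2 × 2 + 0 = 4 π electrons → 4(1), antiaromatic.
Anion: 2 × 2 + 2 = 6 π electrons → 4(1)+2, aromatic.

The anion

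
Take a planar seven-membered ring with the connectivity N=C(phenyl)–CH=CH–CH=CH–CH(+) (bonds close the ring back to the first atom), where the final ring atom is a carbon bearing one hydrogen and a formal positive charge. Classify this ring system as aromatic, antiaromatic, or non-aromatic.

Check conjugation: each doubly-bonded ring atom is sp² with one p-orbital electron; each =N– nitrogen is pyridine-type (lone pair in the sp² plane, one electron in the p orbital); the carbocation has an empty p orbital — every position has a p orbital, so the cyclic π system is continuous.
Tallying contributions gives 3 × 2 = 6 from the double-bond units + 0 from the CH(+) atom = 6.
6 = 4(1) + 2, which satisfies Hückel's 4n+2 rule.

Aromatic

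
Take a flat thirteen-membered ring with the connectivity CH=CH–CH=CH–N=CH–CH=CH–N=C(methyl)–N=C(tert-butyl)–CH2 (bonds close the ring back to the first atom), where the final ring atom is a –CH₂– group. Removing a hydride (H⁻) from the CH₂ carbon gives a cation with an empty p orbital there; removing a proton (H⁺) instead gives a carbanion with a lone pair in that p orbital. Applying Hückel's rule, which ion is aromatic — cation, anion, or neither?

In either ion the ring is fully conjugated: every atom, including the new sp² carbon, supplies a p orbital.
Cation: 6 × 2 + 0 = 12 π electrons → 4(3), antiaromatic.
Anion: 6 × 2 + 2 = 14 π electrons → 4(3)+2, aromatic.

The anion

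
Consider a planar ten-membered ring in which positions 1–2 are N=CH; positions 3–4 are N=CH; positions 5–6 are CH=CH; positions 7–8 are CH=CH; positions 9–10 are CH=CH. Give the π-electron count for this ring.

10

The p orbitals form a continuous loop: the double-bond atoms are sp², each contributing one p electron; each sp² =N– keeps its lone pair in-plane and puts one electron into the π system. The ring is fully conjugated.
Tallying contributions gives 5 × 2 = 10 from the 5 double-bond units.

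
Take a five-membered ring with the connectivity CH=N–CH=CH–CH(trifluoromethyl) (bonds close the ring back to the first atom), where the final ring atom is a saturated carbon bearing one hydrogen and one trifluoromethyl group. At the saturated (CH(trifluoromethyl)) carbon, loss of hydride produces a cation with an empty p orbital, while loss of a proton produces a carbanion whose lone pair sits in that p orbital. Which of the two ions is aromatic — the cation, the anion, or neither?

Once that carbon is sp², every ring atom has a p orbital and both ions are fully conjugated.
Cation: 2 × 2 + 0 = 4 π electrons → 4(1), antiaromatic.
Anion: 2 × 2 + 2 = 6 π electrons → 4(1)+2, aromatic.

The anion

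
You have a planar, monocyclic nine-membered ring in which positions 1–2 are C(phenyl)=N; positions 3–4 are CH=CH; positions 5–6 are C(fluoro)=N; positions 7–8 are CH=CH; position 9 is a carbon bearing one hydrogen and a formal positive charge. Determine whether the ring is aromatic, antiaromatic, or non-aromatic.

All ring atoms are sp² and supply a p orbital to the ring (every atom in a ring double bond is sp² and brings one electron to the p orbital; the doubly-bonded nitrogens are pyridine-type — their lone pairs lie in the ring plane, leaving one electron in the p orbital; the carbocation has an empty p orbital); the conjugation is uninterrupted.
Counting π electrons: 4 × 2 = 8 from the double-bond units + 0 from the CH(+) atom = 8.
8 is a 4n count (n = 2), so the planar conjugated ring is antiaromatic.

Antiaromatic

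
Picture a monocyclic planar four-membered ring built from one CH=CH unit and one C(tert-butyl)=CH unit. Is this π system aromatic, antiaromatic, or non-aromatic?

Antiaromatic

The p orbitals form a continuous loop: every atom in a ring double bond is sp² and brings one electron to the p orbital. The ring is fully conjugated.
Counting π electrons: 2 × 2 = 4 from the 2 double-bond units.
A 4n π count (4, n = 1) in a planar conjugated ring means antiaromatic.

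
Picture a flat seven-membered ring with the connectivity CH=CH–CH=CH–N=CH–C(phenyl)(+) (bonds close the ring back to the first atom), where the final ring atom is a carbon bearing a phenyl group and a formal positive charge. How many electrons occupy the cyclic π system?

6

The p orbitals form a continuous loop: each doubly-bonded ring atom is sp² with one p-orbital electron; each =N– nitrogen is pyridine-type (lone pair in the sp² plane, one electron in the p orbital); the carbocation has an empty p orbital. The ring is fully conjugated.
Adding the contributions, 3 × 2 = 6 from the double-bond units + 0 from the C(phenyl)(+) atom = 6.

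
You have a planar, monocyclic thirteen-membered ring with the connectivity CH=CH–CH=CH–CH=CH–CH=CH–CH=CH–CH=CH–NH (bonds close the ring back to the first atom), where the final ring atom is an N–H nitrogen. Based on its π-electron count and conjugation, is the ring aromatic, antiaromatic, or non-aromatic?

Aromatic

The p orbitals form a continuous loop: the double-bond atoms are sp², each contributing one p electron; the pyrrole-type nitrogen donates its lone pair from the p orbital. The ring is fully conjugated.
Counting π electrons: 6 × 2 = 12 from the double-bond units + 2 from the NH atom = 14.
Since 14 = 4·3 + 2, the ring meets the 4n+2 criterion.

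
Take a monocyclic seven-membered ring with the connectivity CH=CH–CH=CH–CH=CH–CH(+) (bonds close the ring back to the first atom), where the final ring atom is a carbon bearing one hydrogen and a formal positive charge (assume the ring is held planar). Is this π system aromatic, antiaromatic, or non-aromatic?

Aromatic

Check conjugation: every atom in a ring double bond is sp² and brings one electron to the p orbital; the carbocation has an empty p orbital — every position has a p orbital, so the cyclic π system is continuous.
Adding the contributions, 3 × 2 = 6 from the double-bond units + 0 from the CH(+) atom = 6.
Since 6 = 4·1 + 2, the ring meets the 4n+2 criterion.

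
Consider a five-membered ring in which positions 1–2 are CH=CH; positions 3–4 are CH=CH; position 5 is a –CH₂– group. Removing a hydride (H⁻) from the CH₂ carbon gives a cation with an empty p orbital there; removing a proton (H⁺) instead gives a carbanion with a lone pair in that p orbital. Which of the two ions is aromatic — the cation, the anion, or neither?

The anion

Once that carbon is sp², every ring atom has a p orbital and both ions are fully conjugated.
Cation: 2 × 2 + 0 = 4 π electrons → 4(1), antiaromatic.
Anion: 2 × 2 + 2 = 6 π electrons → 4(1)+2, aromatic.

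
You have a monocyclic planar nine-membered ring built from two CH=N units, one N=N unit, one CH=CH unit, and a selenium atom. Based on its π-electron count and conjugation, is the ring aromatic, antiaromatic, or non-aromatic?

Aromatic

All ring atoms are sp² and supply a p orbital to the ring (each doubly-bonded ring atom is sp² with one p-orbital electron; the doubly-bonded nitrogens are pyridine-type — their lone pairs lie in the ring plane, leaving one electron in the p orbital; the selenium donates one lone pair from its p orbital); the conjugation is uninterrupted.
Counting π electrons: 4 × 2 = 8 from the double-bond units + 2 from the Se atom = 10.
Since 10 = 4·2 + 2, the ring meets the 4n+2 criterion.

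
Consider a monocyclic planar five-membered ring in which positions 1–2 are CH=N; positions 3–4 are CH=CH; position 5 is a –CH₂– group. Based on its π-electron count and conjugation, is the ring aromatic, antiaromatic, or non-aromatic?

Non-aromatic

Because the tetrahedral CH₂ carbon is sp³ and has no p orbital in the ring π system at the CH2 position, the π system cannot extend all the way around the ring.
A ring that is not fully conjugated cannot be aromatic or antiaromatic regardless of its π-electron count.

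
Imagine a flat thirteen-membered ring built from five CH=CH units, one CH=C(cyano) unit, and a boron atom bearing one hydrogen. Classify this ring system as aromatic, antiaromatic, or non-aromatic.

Antiaromatic

The p orbitals form a continuous loop: every atom in a ring double bond is sp² and brings one electron to the p orbital; the boron has an empty p orbital. The ring is fully conjugated.
π-electron count: 6 × 2 = 12 from the double-bond units + 0 from the BH atom = 12.
12 = 4(3); a planar, fully conjugated 4n system is antiaromatic.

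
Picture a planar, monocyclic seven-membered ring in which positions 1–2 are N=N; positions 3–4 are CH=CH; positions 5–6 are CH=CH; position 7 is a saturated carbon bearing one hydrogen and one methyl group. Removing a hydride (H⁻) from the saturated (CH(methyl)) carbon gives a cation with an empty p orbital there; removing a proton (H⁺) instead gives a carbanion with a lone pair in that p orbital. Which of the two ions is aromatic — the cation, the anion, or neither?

The cation

In either ion the ring is fully conjugated: every atom, including the new sp² carbon, supplies a p orbital.
Cation: 3 × 2 + 0 = 6 π electrons → 4(1)+2, aromatic.
Anion: 3 × 2 + 2 = 8 π electrons → 4(2), antiaromatic.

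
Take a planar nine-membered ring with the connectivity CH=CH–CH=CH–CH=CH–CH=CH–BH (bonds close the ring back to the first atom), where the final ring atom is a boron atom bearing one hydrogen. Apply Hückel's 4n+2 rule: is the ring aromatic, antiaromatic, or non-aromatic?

Antiaromatic

Every ring atom contributes a p orbital perpendicular to the ring (each doubly-bonded ring atom is sp² with one p-orbital electron; the boron has an empty p orbital), so the π system is cyclic and fully conjugated.
π-electron count: 4 × 2 = 8 from the double-bond units + 0 from the BH atom = 8.
8 = 4(2); a planar, fully conjugated 4n system is antiaromatic.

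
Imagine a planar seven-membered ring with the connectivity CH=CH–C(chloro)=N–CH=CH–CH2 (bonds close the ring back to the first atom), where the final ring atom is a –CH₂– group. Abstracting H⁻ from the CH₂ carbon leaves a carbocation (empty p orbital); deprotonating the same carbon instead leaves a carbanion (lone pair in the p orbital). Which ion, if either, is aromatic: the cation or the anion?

Once that carbon is sp², every ring atom has a p orbital and both ions are fully conjugated.
Cation: 3 × 2 + 0 = 6 π electrons → 4(1)+2, aromatic.
Anion: 3 × 2 + 2 = 8 π electrons → 4(2), antiaromatic.

The cation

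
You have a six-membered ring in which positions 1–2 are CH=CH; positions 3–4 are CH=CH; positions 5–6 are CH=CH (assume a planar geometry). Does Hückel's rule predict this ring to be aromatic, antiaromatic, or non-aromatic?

All ring atoms are sp² and supply a p orbital to the ring (every atom in a ring double bond is sp² and brings one electron to the p orbital); the conjugation is uninterrupted.
Adding the contributions, 3 × 2 = 6 from the 3 double-bond units.
6 = 4(1) + 2, which satisfies Hückel's 4n+2 rule.
(The species described is benzene.)

Aromatic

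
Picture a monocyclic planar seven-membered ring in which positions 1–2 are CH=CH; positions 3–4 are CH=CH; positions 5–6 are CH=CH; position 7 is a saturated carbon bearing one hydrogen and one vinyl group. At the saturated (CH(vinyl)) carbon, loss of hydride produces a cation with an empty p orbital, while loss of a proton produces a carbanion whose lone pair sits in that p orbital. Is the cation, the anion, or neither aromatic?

The cation

Both ions have a continuous loop of p orbitals — each ring atom is sp².
Cation: 3 × 2 + 0 = 6 π electrons → 4(1)+2, aromatic.
Anion: 3 × 2 + 2 = 8 π electrons → 4(2), antiaromatic.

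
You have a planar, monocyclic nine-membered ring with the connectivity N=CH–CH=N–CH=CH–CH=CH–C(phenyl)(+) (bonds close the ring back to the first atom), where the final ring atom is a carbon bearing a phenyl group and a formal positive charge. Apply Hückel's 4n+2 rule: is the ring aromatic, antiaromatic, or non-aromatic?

Antiaromatic

Every ring atom contributes a p orbital perpendicular to the ring (each doubly-bonded ring atom is sp² with one p-orbital electron; each =N– nitrogen is pyridine-type (lone pair in the sp² plane, one electron in the p orbital); the carbocation has an empty p orbital), so the π system is cyclic and fully conjugated.
Tallying contributions gives 4 × 2 = 8 from the double-bond units + 0 from the C(phenyl)(+) atom = 8.
With 8 = 4·2 π electrons, Hückel's rule classifies the planar ring as antiaromatic.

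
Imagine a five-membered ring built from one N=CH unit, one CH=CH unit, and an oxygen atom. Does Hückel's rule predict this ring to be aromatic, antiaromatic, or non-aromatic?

Every ring atom contributes a p orbital perpendicular to the ring (the double-bond atoms are sp², each contributing one p electron; each sp² =N– keeps its lone pair in-plane and puts one electron into the π system; the oxygen donates one lone pair from its p orbital), so the π system is cyclic and fully conjugated.
π-electron count: 2 × 2 = 4 from the double-bond units + 2 from the O atom = 6.
Since 6 = 4·1 + 2, the ring meets the 4n+2 criterion.

Aromatic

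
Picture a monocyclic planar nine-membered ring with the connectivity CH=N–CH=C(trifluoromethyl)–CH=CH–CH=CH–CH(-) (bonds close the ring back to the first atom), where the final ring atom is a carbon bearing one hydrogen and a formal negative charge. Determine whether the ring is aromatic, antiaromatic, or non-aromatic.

Aromatic

Every ring atom contributes a p orbital perpendicular to the ring (every atom in a ring double bond is sp² and brings one electron to the p orbital; each =N– nitrogen is pyridine-type (lone pair in the sp² plane, one electron in the p orbital); the carbanion's lone pair occupies the p orbital), so the π system is cyclic and fully conjugated.
π-electron count: 4 × 2 = 8 from the double-bond units + 2 from the CH(-) atom = 10.
10 = 4(2) + 2, which satisfies Hückel's 4n+2 rule.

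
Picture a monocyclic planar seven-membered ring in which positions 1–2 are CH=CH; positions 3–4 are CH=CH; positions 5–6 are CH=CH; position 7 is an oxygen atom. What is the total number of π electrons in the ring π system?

8

Every ring atom contributes a p orbital perpendicular to the ring (every atom in a ring double bond is sp² and brings one electron to the p orbital; the oxygen donates one lone pair from its p orbital), so the π system is cyclic and fully conjugated.
Counting π electrons: 3 × 2 = 6 from the double-bond units + 2 from the O atom = 8.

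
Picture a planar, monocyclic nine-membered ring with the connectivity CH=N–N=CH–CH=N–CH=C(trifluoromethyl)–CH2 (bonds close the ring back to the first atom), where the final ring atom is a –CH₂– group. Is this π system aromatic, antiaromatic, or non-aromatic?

Non-aromatic

The CH2 carbon is saturated: the tetrahedral CH₂ carbon is sp³ and has no p orbital in the ring π system. Conjugation is not continuous around the ring.
Without a continuous loop of overlapping p orbitals the Hückel electron count never comes into play.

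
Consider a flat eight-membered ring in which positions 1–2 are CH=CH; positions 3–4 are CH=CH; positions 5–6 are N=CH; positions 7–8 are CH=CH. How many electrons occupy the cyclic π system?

Check conjugation: each doubly-bonded ring atom is sp² with one p-orbital electron; each sp² =N– keeps its lone pair in-plane and puts one electron into the π system — every position has a p orbital, so the cyclic π system is continuous.
Tallying contributions gives 4 × 2 = 8 from the 4 double-bond units.

8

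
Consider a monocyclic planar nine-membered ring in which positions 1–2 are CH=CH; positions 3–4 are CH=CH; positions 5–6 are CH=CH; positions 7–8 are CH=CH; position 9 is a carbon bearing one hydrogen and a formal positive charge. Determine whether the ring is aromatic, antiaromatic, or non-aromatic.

Antiaromatic

The p orbitals form a continuous loop: the double-bond atoms are sp², each contributing one p electron; the carbocation has an empty p orbital. The ring is fully conjugated.
Counting π electrons: 4 × 2 = 8 from the double-bond units + 0 from the CH(+) atom = 8.
A 4n π count (8, n = 2) in a planar conjugated ring means antiaromatic.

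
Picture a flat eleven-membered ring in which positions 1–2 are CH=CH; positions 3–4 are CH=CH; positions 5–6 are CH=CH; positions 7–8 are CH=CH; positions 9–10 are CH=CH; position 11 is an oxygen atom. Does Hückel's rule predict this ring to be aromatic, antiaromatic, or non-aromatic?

All ring atoms are sp² and supply a p orbital to the ring (every atom in a ring double bond is sp² and brings one electron to the p orbital; the oxygen donates one lone pair from its p orbital); the conjugation is uninterrupted.
Tallying contributions gives 5 × 2 = 10 from the double-bond units + 2 from the O atom = 12.
12 = 4(3); a planar, fully conjugated 4n system is antiaromatic.

Antiaromatic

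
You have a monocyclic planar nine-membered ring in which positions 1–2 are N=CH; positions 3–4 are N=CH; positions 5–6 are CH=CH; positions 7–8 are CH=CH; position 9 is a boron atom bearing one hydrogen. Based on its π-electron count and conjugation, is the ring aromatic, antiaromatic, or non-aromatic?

Check conjugation: each doubly-bonded ring atom is sp² with one p-orbital electron; each =N– nitrogen is pyridine-type (lone pair in the sp² plane, one electron in the p orbital); the boron has an empty p orbital — every position has a p orbital, so the cyclic π system is continuous.
Adding the contributions, 4 × 2 = 8 from the double-bond units + 0 from the BH atom = 8.
8 = 4(2); a planar, fully conjugated 4n system is antiaromatic.

Antiaromatic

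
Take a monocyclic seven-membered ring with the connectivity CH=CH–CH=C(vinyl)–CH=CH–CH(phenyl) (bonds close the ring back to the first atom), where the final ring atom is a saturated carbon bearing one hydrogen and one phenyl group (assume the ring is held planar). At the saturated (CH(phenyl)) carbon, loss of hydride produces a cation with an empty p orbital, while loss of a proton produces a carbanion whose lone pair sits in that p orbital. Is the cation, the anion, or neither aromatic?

The cation

Once that carbon is sp², every ring atom has a p orbital and both ions are fully conjugated.
Cation: 3 × 2 + 0 = 6 π electrons → 4(1)+2, aromatic.
Anion: 3 × 2 + 2 = 8 π electrons → 4(2), antiaromatic.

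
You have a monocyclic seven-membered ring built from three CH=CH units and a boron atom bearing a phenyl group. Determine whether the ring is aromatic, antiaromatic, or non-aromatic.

Aromatic

The p orbitals form a continuous loop: each doubly-bonded ring atom is sp² with one p-orbital electron; the boron has an empty p orbital. The ring is fully conjugated.
Counting π electrons: 3 × 2 = 6 from the double-bond units + 0 from the B(phenyl) atom = 6.
That gives a 4n+2 count (6, n = 1).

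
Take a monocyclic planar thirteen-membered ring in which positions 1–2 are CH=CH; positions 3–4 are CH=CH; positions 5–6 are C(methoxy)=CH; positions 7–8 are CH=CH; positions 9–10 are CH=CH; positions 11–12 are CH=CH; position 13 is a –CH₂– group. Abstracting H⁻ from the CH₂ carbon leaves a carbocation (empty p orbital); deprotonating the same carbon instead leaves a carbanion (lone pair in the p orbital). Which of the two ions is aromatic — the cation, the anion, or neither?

The anion

Both ions have a continuous loop of p orbitals — each ring atom is sp².
Cation: 6 × 2 + 0 = 12 π electrons → 4(3), antiaromatic.
Anion: 6 × 2 + 2 = 14 π electrons → 4(3)+2, aromatic.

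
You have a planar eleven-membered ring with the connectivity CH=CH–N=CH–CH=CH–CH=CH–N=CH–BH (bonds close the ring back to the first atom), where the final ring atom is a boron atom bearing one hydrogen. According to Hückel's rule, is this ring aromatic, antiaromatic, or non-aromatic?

Aromatic

Every ring atom contributes a p orbital perpendicular to the ring (the double-bond atoms are sp², each contributing one p electron; each sp² =N– keeps its lone pair in-plane and puts one electron into the π system; the boron has an empty p orbital), so the π system is cyclic and fully conjugated.
π-electron count: 5 × 2 = 10 from the double-bond units + 0 from the BH atom = 10.
Since 10 = 4·2 + 2, the ring meets the 4n+2 criterion.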